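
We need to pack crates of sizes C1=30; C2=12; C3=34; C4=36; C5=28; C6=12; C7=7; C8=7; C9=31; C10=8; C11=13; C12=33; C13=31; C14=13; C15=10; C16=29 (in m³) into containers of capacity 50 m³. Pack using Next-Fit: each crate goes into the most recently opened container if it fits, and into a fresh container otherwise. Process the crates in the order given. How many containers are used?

8

C1 (30 m³) → container 1 (remaining 20 m³)
C2 (12 m³) → container 1 (remaining 8 m³)
C3 (34 m³) → container 2 (remaining 16 m³)
C4 (36 m³) → container 3 (remaining 14 m³)
C5 (28 m³) → container 4 (remaining 22 m³)
C6 (12 m³) → container 4 (remaining 10 m³)
C7 (7 m³) → container 4 (remaining 3 m³)
C8 (7 m³) → container 5 (remaining 43 m³)
C9 (31 m³) → container 5 (remaining 12 m³)
C10 (8 m³) → container 5 (remaining 4 m³)
C11 (13 m³) → container 6 (remaining 37 m³)
C12 (33 m³) → container 6 (remaining 4 m³)
C13 (31 m³) → container 7 (remaining 19 m³)
C14 (13 m³) → container 7 (remaining 6 m³)
C15 (10 m³) → container 8 (remaining 40 m³)
C16 (29 m³) → container 8 (remaining 11 m³)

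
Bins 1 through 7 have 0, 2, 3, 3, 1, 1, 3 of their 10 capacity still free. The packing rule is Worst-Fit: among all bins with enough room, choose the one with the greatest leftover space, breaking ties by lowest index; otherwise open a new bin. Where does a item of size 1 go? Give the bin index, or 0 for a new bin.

3

Bins with room: bin 2 (2), bin 3 (3), bin 4 (3), bin 5 (1), bin 6 (1), bin 7 (3).
Most room is bin 3 with 3 free.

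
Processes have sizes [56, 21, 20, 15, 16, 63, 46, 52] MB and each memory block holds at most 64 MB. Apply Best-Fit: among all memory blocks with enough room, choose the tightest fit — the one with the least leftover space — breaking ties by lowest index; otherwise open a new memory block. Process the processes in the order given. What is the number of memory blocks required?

5 memory blocks

56 MB → memory block 1 (remaining 8 MB)
21 MB → memory block 2 (remaining 43 MB)
20 MB → memory block 2 (remaining 23 MB)
15 MB → memory block 2 (remaining 8 MB)
16 MB → memory block 3 (remaining 48 MB)
63 MB → memory block 4 (remaining 1 MB)
46 MB → memory block 3 (remaining 2 MB)
52 MB → memory block 5 (remaining 12 MB)
Final memory blocks: [56] [21,20,15] [16,46] [63] [52].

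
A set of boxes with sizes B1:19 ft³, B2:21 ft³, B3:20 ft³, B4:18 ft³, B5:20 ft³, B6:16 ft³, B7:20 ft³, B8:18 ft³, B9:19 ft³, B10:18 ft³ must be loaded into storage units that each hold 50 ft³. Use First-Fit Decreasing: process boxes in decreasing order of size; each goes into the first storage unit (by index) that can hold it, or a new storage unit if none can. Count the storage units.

Sorted descending: 21, 20, 20, 20, 19, 19, 18, 18, 18, 16.
Put 21 ft³ in storage unit 1; 29 ft³ remain.
Put 20 ft³ in storage unit 1; 9 ft³ remain.
Put 20 ft³ in storage unit 2; 30 ft³ remain.
Put 20 ft³ in storage unit 2; 10 ft³ remain.
Put 19 ft³ in storage unit 3; 31 ft³ remain.
Put 19 ft³ in storage unit 3; 12 ft³ remain.
Put 18 ft³ in storage unit 4; 32 ft³ remain.
Put 18 ft³ in storage unit 4; 14 ft³ remain.
Put 18 ft³ in storage unit 5; 32 ft³ remain.
Put 16 ft³ in storage unit 5; 16 ft³ remain.
Final storage units: [21,20] [20,20] [19,19] [18,18] [18,16].

5 storage units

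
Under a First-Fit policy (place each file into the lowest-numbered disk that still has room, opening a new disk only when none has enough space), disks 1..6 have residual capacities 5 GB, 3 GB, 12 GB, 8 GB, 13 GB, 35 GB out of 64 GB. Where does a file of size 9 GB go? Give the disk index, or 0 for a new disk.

Disks with room: disk 3 (12 GB), disk 5 (13 GB), disk 6 (35 GB).
The first with room is disk 3.

3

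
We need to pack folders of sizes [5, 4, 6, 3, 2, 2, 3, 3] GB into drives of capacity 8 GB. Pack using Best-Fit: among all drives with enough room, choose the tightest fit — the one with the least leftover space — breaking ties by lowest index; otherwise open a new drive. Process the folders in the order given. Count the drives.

5 GB → drive 1 (remaining 3 GB)
4 GB → drive 2 (remaining 4 GB)
6 GB → drive 3 (remaining 2 GB)
3 GB → drive 1 (remaining 0 GB)
2 GB → drive 3 (remaining 0 GB)
2 GB → drive 2 (remaining 2 GB)
3 GB → drive 4 (remaining 5 GB)
3 GB → drive 4 (remaining 2 GB)

4 drives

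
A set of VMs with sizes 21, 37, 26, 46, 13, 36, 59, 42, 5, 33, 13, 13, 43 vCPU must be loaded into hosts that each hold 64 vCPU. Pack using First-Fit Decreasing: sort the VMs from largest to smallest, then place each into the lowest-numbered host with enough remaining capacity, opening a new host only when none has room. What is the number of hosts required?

Sorted descending: 59, 46, 43, 42, 37, 36, 33, 26, 21, 13, 13, 13, 5.
Put 59 vCPU in host 1; 5 vCPU remain.
Put 46 vCPU in host 2; 18 vCPU remain.
Put 43 vCPU in host 3; 21 vCPU remain.
Put 42 vCPU in host 4; 22 vCPU remain.
Put 37 vCPU in host 5; 27 vCPU remain.
Put 36 vCPU in host 6; 28 vCPU remain.
Put 33 vCPU in host 7; 31 vCPU remain.
Put 26 vCPU in host 5; 1 vCPU remain.
Put 21 vCPU in host 3; 0 vCPU remain.
Put 13 vCPU in host 2; 5 vCPU remain.
Put 13 vCPU in host 4; 9 vCPU remain.
Put 13 vCPU in host 6; 15 vCPU remain.
Put 5 vCPU in host 1; 0 vCPU remain.

7 hosts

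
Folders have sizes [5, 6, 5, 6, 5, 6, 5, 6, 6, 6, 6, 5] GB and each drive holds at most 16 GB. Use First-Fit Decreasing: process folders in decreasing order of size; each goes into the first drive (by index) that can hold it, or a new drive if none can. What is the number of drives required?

5 drives

Sorted descending: 6, 6, 6, 6, 6, 6, 6, 5, 5, 5, 5, 5.
Put 6 GB in drive 1; 10 GB remain.
Put 6 GB in drive 1; 4 GB remain.
Put 6 GB in drive 2; 10 GB remain.
Put 6 GB in drive 2; 4 GB remain.
Put 6 GB in drive 3; 10 GB remain.
Put 6 GB in drive 3; 4 GB remain.
Put 6 GB in drive 4; 10 GB remain.
Put 5 GB in drive 4; 5 GB remain.
Put 5 GB in drive 4; 0 GB remain.
Put 5 GB in drive 5; 11 GB remain.
Put 5 GB in drive 5; 6 GB remain.
Put 5 GB in drive 5; 1 GB remain.
Final drives: [6,6] [6,6] [6,6] [6,5,5] [5,5,5].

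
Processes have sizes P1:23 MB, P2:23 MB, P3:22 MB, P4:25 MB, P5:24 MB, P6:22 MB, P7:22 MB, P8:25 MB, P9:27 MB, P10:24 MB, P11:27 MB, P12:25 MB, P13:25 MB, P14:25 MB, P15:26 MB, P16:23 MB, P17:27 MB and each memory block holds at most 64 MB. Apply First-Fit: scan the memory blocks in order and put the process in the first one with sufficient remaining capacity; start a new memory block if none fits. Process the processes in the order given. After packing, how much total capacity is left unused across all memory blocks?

161

Put P1 (23 MB) in memory block 1; 41 MB remain.
Put P2 (23 MB) in memory block 1; 18 MB remain.
Put P3 (22 MB) in memory block 2; 42 MB remain.
Put P4 (25 MB) in memory block 2; 17 MB remain.
Put P5 (24 MB) in memory block 3; 40 MB remain.
Put P6 (22 MB) in memory block 3; 18 MB remain.
Put P7 (22 MB) in memory block 4; 42 MB remain.
Put P8 (25 MB) in memory block 4; 17 MB remain.
Put P9 (27 MB) in memory block 5; 37 MB remain.
Put P10 (24 MB) in memory block 5; 13 MB remain.
Put P11 (27 MB) in memory block 6; 37 MB remain.
Put P12 (25 MB) in memory block 6; 12 MB remain.
Put P13 (25 MB) in memory block 7; 39 MB remain.
Put P14 (25 MB) in memory block 7; 14 MB remain.
Put P15 (26 MB) in memory block 8; 38 MB remain.
Put P16 (23 MB) in memory block 8; 15 MB remain.
Put P17 (27 MB) in memory block 9; 37 MB remain.
9 memory blocks × 64 MB = 576 MB; used 415 MB; unused 161 MB.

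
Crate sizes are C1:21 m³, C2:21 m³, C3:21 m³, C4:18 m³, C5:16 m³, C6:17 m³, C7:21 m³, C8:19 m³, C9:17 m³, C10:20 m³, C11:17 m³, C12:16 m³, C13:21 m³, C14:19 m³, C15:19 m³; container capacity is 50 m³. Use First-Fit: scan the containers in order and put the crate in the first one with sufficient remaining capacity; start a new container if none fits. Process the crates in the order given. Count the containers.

7

container 1: place C1 (21 m³), 29 m³ left
container 1: place C2 (21 m³), 8 m³ left
container 2: place C3 (21 m³), 29 m³ left
container 2: place C4 (18 m³), 11 m³ left
container 3: place C5 (16 m³), 34 m³ left
container 3: place C6 (17 m³), 17 m³ left
container 4: place C7 (21 m³), 29 m³ left
container 4: place C8 (19 m³), 10 m³ left
container 3: place C9 (17 m³), 0 m³ left
container 5: place C10 (20 m³), 30 m³ left
container 5: place C11 (17 m³), 13 m³ left
container 6: place C12 (16 m³), 34 m³ left
container 6: place C13 (21 m³), 13 m³ left
container 7: place C14 (19 m³), 31 m³ left
container 7: place C15 (19 m³), 12 m³ left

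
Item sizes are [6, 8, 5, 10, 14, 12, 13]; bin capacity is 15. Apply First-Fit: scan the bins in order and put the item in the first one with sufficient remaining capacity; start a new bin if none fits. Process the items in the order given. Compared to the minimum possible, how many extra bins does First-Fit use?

0

First-Fit: [6,8] [5,10] [14] [12] [13] → 5 bins.
Total size 68; any packing needs at least ⌈68/15⌉ = 5 bins.
So 5 is already optimal.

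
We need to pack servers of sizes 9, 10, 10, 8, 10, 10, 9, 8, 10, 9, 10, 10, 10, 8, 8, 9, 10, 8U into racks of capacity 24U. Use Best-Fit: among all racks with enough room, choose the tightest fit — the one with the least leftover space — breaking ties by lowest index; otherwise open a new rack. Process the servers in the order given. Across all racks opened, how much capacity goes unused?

50

rack 1: place 9U, 15U left
rack 1: place 10U, 5U left
rack 2: place 10U, 14U left
rack 2: place 8U, 6U left
rack 3: place 10U, 14U left
rack 3: place 10U, 4U left
rack 4: place 9U, 15U left
rack 4: place 8U, 7U left
rack 5: place 10U, 14U left
rack 5: place 9U, 5U left
rack 6: place 10U, 14U left
rack 6: place 10U, 4U left
rack 7: place 10U, 14U left
rack 7: place 8U, 6U left
rack 8: place 8U, 16U left
rack 8: place 9U, 7U left
rack 9: place 10U, 14U left
rack 9: place 8U, 6U left
9 racks × 24U = 216U; used 166U; unused 50U.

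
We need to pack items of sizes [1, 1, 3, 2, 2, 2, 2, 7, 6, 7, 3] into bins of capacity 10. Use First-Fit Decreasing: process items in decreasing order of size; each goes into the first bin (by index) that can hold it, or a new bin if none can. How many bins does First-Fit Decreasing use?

Sorted descending: 7, 7, 6, 3, 3, 2, 2, 2, 2, 1, 1.
Put 7 in bin 1; 3 remain.
Put 7 in bin 2; 3 remain.
Put 6 in bin 3; 4 remain.
Put 3 in bin 1; 0 remain.
Put 3 in bin 2; 0 remain.
Put 2 in bin 3; 2 remain.
Put 2 in bin 3; 0 remain.
Put 2 in bin 4; 8 remain.
Put 2 in bin 4; 6 remain.
Put 1 in bin 4; 5 remain.
Put 1 in bin 4; 4 remain.

4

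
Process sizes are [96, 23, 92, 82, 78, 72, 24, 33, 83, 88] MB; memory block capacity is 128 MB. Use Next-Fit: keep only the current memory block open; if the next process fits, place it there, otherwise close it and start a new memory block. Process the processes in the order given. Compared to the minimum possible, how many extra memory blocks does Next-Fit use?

0

Next-Fit: [96,23] [92] [82] [78] [72,24] [33,83] [88] → 7 memory blocks.
7 processes exceed 64 MB (half the capacity), and no two of those can share a memory block, so at least 7 memory blocks are needed.
So 7 is already optimal.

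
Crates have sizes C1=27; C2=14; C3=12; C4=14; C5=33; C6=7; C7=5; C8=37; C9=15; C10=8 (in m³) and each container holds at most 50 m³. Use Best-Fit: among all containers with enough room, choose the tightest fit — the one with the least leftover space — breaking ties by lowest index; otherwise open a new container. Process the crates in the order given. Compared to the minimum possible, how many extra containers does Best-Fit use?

Best-Fit: [27,14,7] [12,14,15,8] [33,5] [37] → 4 containers.
Total size 172 m³; any packing needs at least ⌈172/50⌉ = 4 containers.
So 4 is already optimal.

0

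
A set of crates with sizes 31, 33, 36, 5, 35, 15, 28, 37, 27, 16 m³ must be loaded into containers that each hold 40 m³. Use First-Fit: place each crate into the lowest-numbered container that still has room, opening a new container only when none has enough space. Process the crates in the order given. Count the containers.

8 containers

31 m³ → container 1 (remaining 9 m³)
33 m³ → container 2 (remaining 7 m³)
36 m³ → container 3 (remaining 4 m³)
5 m³ → container 1 (remaining 4 m³)
35 m³ → container 4 (remaining 5 m³)
15 m³ → container 5 (remaining 25 m³)
28 m³ → container 6 (remaining 12 m³)
37 m³ → container 7 (remaining 3 m³)
27 m³ → container 8 (remaining 13 m³)
16 m³ → container 5 (remaining 9 m³)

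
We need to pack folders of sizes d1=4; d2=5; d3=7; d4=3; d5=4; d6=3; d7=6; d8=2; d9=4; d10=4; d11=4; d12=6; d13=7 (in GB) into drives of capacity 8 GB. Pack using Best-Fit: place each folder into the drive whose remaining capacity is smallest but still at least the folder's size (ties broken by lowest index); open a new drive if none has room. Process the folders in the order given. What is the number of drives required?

8 drives

d1 (4 GB) → drive 1 (remaining 4 GB)
d2 (5 GB) → drive 2 (remaining 3 GB)
d3 (7 GB) → drive 3 (remaining 1 GB)
d4 (3 GB) → drive 2 (remaining 0 GB)
d5 (4 GB) → drive 1 (remaining 0 GB)
d6 (3 GB) → drive 4 (remaining 5 GB)
d7 (6 GB) → drive 5 (remaining 2 GB)
d8 (2 GB) → drive 5 (remaining 0 GB)
d9 (4 GB) → drive 4 (remaining 1 GB)
d10 (4 GB) → drive 6 (remaining 4 GB)
d11 (4 GB) → drive 6 (remaining 0 GB)
d12 (6 GB) → drive 7 (remaining 2 GB)
d13 (7 GB) → drive 8 (remaining 1 GB)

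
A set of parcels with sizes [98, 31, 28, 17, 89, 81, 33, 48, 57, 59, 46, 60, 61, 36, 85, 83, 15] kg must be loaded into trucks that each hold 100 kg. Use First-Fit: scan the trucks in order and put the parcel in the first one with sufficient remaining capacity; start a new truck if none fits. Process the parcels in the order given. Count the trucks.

12

Put 98 kg in truck 1; 2 kg remain.
Put 31 kg in truck 2; 69 kg remain.
Put 28 kg in truck 2; 41 kg remain.
Put 17 kg in truck 2; 24 kg remain.
Put 89 kg in truck 3; 11 kg remain.
Put 81 kg in truck 4; 19 kg remain.
Put 33 kg in truck 5; 67 kg remain.
Put 48 kg in truck 5; 19 kg remain.
Put 57 kg in truck 6; 43 kg remain.
Put 59 kg in truck 7; 41 kg remain.
Put 46 kg in truck 8; 54 kg remain.
Put 60 kg in truck 9; 40 kg remain.
Put 61 kg in truck 10; 39 kg remain.
Put 36 kg in truck 6; 7 kg remain.
Put 85 kg in truck 11; 15 kg remain.
Put 83 kg in truck 12; 17 kg remain.
Put 15 kg in truck 2; 9 kg remain.
Final trucks: [98] [31,28,17,15] [89] [81] [33,48] [57,36] [59] [46] [60] [61] [85] [83].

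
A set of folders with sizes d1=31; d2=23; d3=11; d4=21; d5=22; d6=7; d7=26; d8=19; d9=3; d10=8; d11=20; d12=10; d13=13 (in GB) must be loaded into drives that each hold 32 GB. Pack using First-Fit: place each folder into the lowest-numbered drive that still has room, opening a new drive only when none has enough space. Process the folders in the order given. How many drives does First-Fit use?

8

drive 1: place d1 (31 GB), 1 GB left
drive 2: place d2 (23 GB), 9 GB left
drive 3: place d3 (11 GB), 21 GB left
drive 3: place d4 (21 GB), 0 GB left
drive 4: place d5 (22 GB), 10 GB left
drive 2: place d6 (7 GB), 2 GB left
drive 5: place d7 (26 GB), 6 GB left
drive 6: place d8 (19 GB), 13 GB left
drive 4: place d9 (3 GB), 7 GB left
drive 6: place d10 (8 GB), 5 GB left
drive 7: place d11 (20 GB), 12 GB left
drive 7: place d12 (10 GB), 2 GB left
drive 8: place d13 (13 GB), 19 GB left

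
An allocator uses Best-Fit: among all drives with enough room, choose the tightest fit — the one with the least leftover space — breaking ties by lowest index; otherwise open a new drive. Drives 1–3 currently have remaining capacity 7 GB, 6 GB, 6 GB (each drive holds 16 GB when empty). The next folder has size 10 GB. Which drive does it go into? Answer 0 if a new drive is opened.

No drive has ≥ 10 GB free, so a new drive is opened.

0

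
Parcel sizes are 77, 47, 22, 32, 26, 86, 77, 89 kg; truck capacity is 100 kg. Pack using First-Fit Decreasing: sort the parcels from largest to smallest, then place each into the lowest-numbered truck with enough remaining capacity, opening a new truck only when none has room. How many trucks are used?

6

Sorted descending: 89, 86, 77, 77, 47, 32, 26, 22.
89 kg → truck 1 (remaining 11 kg)
86 kg → truck 2 (remaining 14 kg)
77 kg → truck 3 (remaining 23 kg)
77 kg → truck 4 (remaining 23 kg)
47 kg → truck 5 (remaining 53 kg)
32 kg → truck 5 (remaining 21 kg)
26 kg → truck 6 (remaining 74 kg)
22 kg → truck 3 (remaining 1 kg)
Final trucks: [89] [86] [77,22] [77] [47,32] [26].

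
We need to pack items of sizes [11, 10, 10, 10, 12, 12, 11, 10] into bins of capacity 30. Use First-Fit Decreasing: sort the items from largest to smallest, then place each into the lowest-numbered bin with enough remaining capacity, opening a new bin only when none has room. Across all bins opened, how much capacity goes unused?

Sorted descending: 12, 12, 11, 11, 10, 10, 10, 10.
Put 12 in bin 1; 18 remain.
Put 12 in bin 1; 6 remain.
Put 11 in bin 2; 19 remain.
Put 11 in bin 2; 8 remain.
Put 10 in bin 3; 20 remain.
Put 10 in bin 3; 10 remain.
Put 10 in bin 3; 0 remain.
Put 10 in bin 4; 20 remain.
4 bins × 30 = 120; used 86; unused 34.

34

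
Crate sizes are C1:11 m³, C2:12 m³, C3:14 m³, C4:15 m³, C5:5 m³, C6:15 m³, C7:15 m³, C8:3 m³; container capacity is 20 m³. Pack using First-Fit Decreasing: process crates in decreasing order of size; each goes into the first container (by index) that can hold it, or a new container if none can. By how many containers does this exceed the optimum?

0

First-Fit Decreasing: [15,5] [15,3] [15] [14] [12] [11] → 6 containers.
6 crates exceed 10 m³ (half the capacity), and no two of those can share a container, so at least 6 containers are needed.
So 6 is already optimal.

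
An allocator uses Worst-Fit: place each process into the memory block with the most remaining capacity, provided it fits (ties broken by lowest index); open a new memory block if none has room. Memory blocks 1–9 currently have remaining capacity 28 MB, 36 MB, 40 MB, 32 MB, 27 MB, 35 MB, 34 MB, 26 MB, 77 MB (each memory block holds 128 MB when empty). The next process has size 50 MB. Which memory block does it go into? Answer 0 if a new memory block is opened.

Memory blocks with room: memory block 9 (77 MB).
Most room is memory block 9 with 77 MB free.

9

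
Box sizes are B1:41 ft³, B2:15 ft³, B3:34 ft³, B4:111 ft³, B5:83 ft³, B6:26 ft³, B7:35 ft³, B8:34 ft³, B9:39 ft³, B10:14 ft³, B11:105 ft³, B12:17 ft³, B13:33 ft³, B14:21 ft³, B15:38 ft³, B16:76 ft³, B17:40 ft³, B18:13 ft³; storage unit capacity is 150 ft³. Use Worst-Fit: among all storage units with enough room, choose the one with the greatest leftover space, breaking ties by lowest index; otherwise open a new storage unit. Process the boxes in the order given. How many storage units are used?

Put B1 (41 ft³) in storage unit 1; 109 ft³ remain.
Put B2 (15 ft³) in storage unit 1; 94 ft³ remain.
Put B3 (34 ft³) in storage unit 1; 60 ft³ remain.
Put B4 (111 ft³) in storage unit 2; 39 ft³ remain.
Put B5 (83 ft³) in storage unit 3; 67 ft³ remain.
Put B6 (26 ft³) in storage unit 3; 41 ft³ remain.
Put B7 (35 ft³) in storage unit 1; 25 ft³ remain.
Put B8 (34 ft³) in storage unit 3; 7 ft³ remain.
Put B9 (39 ft³) in storage unit 2; 0 ft³ remain.
Put B10 (14 ft³) in storage unit 1; 11 ft³ remain.
Put B11 (105 ft³) in storage unit 4; 45 ft³ remain.
Put B12 (17 ft³) in storage unit 4; 28 ft³ remain.
Put B13 (33 ft³) in storage unit 5; 117 ft³ remain.
Put B14 (21 ft³) in storage unit 5; 96 ft³ remain.
Put B15 (38 ft³) in storage unit 5; 58 ft³ remain.
Put B16 (76 ft³) in storage unit 6; 74 ft³ remain.
Put B17 (40 ft³) in storage unit 6; 34 ft³ remain.
Put B18 (13 ft³) in storage unit 5; 45 ft³ remain.

6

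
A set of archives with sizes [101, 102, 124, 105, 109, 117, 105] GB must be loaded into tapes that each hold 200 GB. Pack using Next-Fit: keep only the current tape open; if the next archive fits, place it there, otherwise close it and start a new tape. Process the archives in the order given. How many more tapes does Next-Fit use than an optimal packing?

Next-Fit: [101] [102] [124] [105] [109] [117] [105] → 7 tapes.
7 archives exceed 100 GB (half the capacity), and no two of those can share a tape, so at least 7 tapes are needed.
So 7 is already optimal.

0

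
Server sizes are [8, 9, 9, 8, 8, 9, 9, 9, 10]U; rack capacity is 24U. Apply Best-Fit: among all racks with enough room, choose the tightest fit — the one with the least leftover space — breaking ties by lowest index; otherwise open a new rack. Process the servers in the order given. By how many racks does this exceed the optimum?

Best-Fit: [8,9] [9,8] [8,9] [9,9] [10] → 5 racks.
Total size 79U; any packing needs at least ⌈79/24⌉ = 4 racks.
An optimal packing achieves that bound: [10,9] [9,9] [9,9] [8,8,8] → 4 racks.
Excess: 5 − 4 = 1.

1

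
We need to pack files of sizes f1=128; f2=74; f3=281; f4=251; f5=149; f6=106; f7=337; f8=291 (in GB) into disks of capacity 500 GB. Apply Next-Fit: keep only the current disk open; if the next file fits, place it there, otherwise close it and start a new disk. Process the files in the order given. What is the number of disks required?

f1 (128 GB) → disk 1 (remaining 372 GB)
f2 (74 GB) → disk 1 (remaining 298 GB)
f3 (281 GB) → disk 1 (remaining 17 GB)
f4 (251 GB) → disk 2 (remaining 249 GB)
f5 (149 GB) → disk 2 (remaining 100 GB)
f6 (106 GB) → disk 3 (remaining 394 GB)
f7 (337 GB) → disk 3 (remaining 57 GB)
f8 (291 GB) → disk 4 (remaining 209 GB)

4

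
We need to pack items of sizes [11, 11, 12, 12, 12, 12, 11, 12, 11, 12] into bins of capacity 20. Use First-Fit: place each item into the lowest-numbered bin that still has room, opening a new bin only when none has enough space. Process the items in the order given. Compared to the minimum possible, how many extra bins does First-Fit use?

0

First-Fit: [11] [11] [12] [12] [12] [12] [11] [12] [11] [12] → 10 bins.
10 items exceed 10 (half the capacity), and no two of those can share a bin, so at least 10 bins are needed.
So 10 is already optimal.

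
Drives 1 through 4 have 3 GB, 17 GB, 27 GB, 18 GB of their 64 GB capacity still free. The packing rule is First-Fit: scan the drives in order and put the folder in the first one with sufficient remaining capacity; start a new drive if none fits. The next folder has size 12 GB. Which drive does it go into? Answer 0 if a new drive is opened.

2

Drives with room: drive 2 (17 GB), drive 3 (27 GB), drive 4 (18 GB).
The first with room is drive 2.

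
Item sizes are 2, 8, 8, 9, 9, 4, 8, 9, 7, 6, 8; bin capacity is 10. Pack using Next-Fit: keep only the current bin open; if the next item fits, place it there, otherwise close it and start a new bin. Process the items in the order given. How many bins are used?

10

2 → bin 1 (remaining 8)
8 → bin 1 (remaining 0)
8 → bin 2 (remaining 2)
9 → bin 3 (remaining 1)
9 → bin 4 (remaining 1)
4 → bin 5 (remaining 6)
8 → bin 6 (remaining 2)
9 → bin 7 (remaining 1)
7 → bin 8 (remaining 3)
6 → bin 9 (remaining 4)
8 → bin 10 (remaining 2)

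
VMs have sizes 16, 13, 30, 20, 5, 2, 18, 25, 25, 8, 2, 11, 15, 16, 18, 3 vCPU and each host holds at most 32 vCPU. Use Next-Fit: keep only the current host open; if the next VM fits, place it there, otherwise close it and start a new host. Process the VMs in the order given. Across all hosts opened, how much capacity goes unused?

16 vCPU → host 1 (remaining 16 vCPU)
13 vCPU → host 1 (remaining 3 vCPU)
30 vCPU → host 2 (remaining 2 vCPU)
20 vCPU → host 3 (remaining 12 vCPU)
5 vCPU → host 3 (remaining 7 vCPU)
2 vCPU → host 3 (remaining 5 vCPU)
18 vCPU → host 4 (remaining 14 vCPU)
25 vCPU → host 5 (remaining 7 vCPU)
25 vCPU → host 6 (remaining 7 vCPU)
8 vCPU → host 7 (remaining 24 vCPU)
2 vCPU → host 7 (remaining 22 vCPU)
11 vCPU → host 7 (remaining 11 vCPU)
15 vCPU → host 8 (remaining 17 vCPU)
16 vCPU → host 8 (remaining 1 vCPU)
18 vCPU → host 9 (remaining 14 vCPU)
3 vCPU → host 9 (remaining 11 vCPU)
9 hosts × 32 vCPU = 288 vCPU; used 227 vCPU; unused 61 vCPU.

61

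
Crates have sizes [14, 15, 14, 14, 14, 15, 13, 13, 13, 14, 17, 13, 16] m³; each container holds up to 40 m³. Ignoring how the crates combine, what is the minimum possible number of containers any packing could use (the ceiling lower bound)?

Total size = 14 + 15 + 14 + 14 + 14 + 15 + 13 + 13 + 13 + 14 + 17 + 13 + 16 = 185 m³.
⌈185 / 40⌉ = 5.

5 containers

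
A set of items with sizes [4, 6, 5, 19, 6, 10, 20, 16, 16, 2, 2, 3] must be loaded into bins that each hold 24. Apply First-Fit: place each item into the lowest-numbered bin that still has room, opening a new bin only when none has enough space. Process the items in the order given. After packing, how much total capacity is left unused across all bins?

35

bin 1: place 4, 20 left
bin 1: place 6, 14 left
bin 1: place 5, 9 left
bin 2: place 19, 5 left
bin 1: place 6, 3 left
bin 3: place 10, 14 left
bin 4: place 20, 4 left
bin 5: place 16, 8 left
bin 6: place 16, 8 left
bin 1: place 2, 1 left
bin 2: place 2, 3 left
bin 2: place 3, 0 left
6 bins × 24 = 144; used 109; unused 35.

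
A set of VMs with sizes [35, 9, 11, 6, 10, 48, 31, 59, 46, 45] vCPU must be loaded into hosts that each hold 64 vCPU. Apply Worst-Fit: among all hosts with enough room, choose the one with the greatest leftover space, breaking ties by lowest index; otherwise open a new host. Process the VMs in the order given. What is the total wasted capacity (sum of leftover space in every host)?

84

35 vCPU → host 1 (remaining 29 vCPU)
9 vCPU → host 1 (remaining 20 vCPU)
11 vCPU → host 1 (remaining 9 vCPU)
6 vCPU → host 1 (remaining 3 vCPU)
10 vCPU → host 2 (remaining 54 vCPU)
48 vCPU → host 2 (remaining 6 vCPU)
31 vCPU → host 3 (remaining 33 vCPU)
59 vCPU → host 4 (remaining 5 vCPU)
46 vCPU → host 5 (remaining 18 vCPU)
45 vCPU → host 6 (remaining 19 vCPU)
6 hosts × 64 vCPU = 384 vCPU; used 300 vCPU; unused 84 vCPU.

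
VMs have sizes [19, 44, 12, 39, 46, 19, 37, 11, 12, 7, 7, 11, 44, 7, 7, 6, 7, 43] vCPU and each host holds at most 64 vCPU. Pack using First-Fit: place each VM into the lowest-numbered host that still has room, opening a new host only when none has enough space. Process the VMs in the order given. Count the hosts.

6

host 1: place 19 vCPU, 45 vCPU left
host 1: place 44 vCPU, 1 vCPU left
host 2: place 12 vCPU, 52 vCPU left
host 2: place 39 vCPU, 13 vCPU left
host 3: place 46 vCPU, 18 vCPU left
host 4: place 19 vCPU, 45 vCPU left
host 4: place 37 vCPU, 8 vCPU left
host 2: place 11 vCPU, 2 vCPU left
host 3: place 12 vCPU, 6 vCPU left
host 4: place 7 vCPU, 1 vCPU left
host 5: place 7 vCPU, 57 vCPU left
host 5: place 11 vCPU, 46 vCPU left
host 5: place 44 vCPU, 2 vCPU left
host 6: place 7 vCPU, 57 vCPU left
host 6: place 7 vCPU, 50 vCPU left
host 3: place 6 vCPU, 0 vCPU left
host 6: place 7 vCPU, 43 vCPU left
host 6: place 43 vCPU, 0 vCPU left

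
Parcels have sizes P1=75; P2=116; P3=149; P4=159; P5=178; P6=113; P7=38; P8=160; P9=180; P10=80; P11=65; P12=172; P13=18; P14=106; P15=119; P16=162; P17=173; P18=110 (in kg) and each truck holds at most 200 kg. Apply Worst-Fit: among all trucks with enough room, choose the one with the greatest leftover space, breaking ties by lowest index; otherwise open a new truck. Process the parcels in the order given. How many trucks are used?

Put P1 (75 kg) in truck 1; 125 kg remain.
Put P2 (116 kg) in truck 1; 9 kg remain.
Put P3 (149 kg) in truck 2; 51 kg remain.
Put P4 (159 kg) in truck 3; 41 kg remain.
Put P5 (178 kg) in truck 4; 22 kg remain.
Put P6 (113 kg) in truck 5; 87 kg remain.
Put P7 (38 kg) in truck 5; 49 kg remain.
Put P8 (160 kg) in truck 6; 40 kg remain.
Put P9 (180 kg) in truck 7; 20 kg remain.
Put P10 (80 kg) in truck 8; 120 kg remain.
Put P11 (65 kg) in truck 8; 55 kg remain.
Put P12 (172 kg) in truck 9; 28 kg remain.
Put P13 (18 kg) in truck 8; 37 kg remain.
Put P14 (106 kg) in truck 10; 94 kg remain.
Put P15 (119 kg) in truck 11; 81 kg remain.
Put P16 (162 kg) in truck 12; 38 kg remain.
Put P17 (173 kg) in truck 13; 27 kg remain.
Put P18 (110 kg) in truck 14; 90 kg remain.

14 trucks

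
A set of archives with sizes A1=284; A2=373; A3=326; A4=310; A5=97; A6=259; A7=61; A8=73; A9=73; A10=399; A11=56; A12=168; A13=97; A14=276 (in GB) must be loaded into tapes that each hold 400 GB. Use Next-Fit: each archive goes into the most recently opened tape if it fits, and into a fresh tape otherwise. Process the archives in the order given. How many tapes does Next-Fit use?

9 tapes

Put A1 (284 GB) in tape 1; 116 GB remain.
Put A2 (373 GB) in tape 2; 27 GB remain.
Put A3 (326 GB) in tape 3; 74 GB remain.
Put A4 (310 GB) in tape 4; 90 GB remain.
Put A5 (97 GB) in tape 5; 303 GB remain.
Put A6 (259 GB) in tape 5; 44 GB remain.
Put A7 (61 GB) in tape 6; 339 GB remain.
Put A8 (73 GB) in tape 6; 266 GB remain.
Put A9 (73 GB) in tape 6; 193 GB remain.
Put A10 (399 GB) in tape 7; 1 GB remain.
Put A11 (56 GB) in tape 8; 344 GB remain.
Put A12 (168 GB) in tape 8; 176 GB remain.
Put A13 (97 GB) in tape 8; 79 GB remain.
Put A14 (276 GB) in tape 9; 124 GB remain.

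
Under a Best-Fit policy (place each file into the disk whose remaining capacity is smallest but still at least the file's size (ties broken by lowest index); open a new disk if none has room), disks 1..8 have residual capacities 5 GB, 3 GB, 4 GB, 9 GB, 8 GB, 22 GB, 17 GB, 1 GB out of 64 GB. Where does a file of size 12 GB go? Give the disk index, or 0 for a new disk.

Disks with room: disk 6 (22 GB), disk 7 (17 GB).
Tightest fit is disk 7 with 17 GB free.

7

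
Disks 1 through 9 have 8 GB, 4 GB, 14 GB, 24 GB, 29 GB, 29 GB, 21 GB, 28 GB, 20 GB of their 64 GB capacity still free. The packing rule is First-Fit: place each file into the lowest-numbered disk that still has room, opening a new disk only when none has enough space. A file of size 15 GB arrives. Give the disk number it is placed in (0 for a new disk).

4

Disks with room: disk 4 (24 GB), disk 5 (29 GB), disk 6 (29 GB), disk 7 (21 GB), disk 8 (28 GB), disk 9 (20 GB).
The first with room is disk 4.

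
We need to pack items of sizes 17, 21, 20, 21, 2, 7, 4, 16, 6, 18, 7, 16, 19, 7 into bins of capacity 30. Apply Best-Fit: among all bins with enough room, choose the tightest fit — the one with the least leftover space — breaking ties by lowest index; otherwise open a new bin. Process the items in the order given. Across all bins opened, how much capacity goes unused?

17 → bin 1 (remaining 13)
21 → bin 2 (remaining 9)
20 → bin 3 (remaining 10)
21 → bin 4 (remaining 9)
2 → bin 2 (remaining 7)
7 → bin 2 (remaining 0)
4 → bin 4 (remaining 5)
16 → bin 5 (remaining 14)
6 → bin 3 (remaining 4)
18 → bin 6 (remaining 12)
7 → bin 6 (remaining 5)
16 → bin 7 (remaining 14)
19 → bin 8 (remaining 11)
7 → bin 8 (remaining 4)
8 bins × 30 = 240; used 181; unused 59.

59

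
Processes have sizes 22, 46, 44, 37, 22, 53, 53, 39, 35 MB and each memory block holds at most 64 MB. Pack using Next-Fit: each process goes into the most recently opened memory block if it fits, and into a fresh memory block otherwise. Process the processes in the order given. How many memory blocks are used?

22 MB → memory block 1 (remaining 42 MB)
46 MB → memory block 2 (remaining 18 MB)
44 MB → memory block 3 (remaining 20 MB)
37 MB → memory block 4 (remaining 27 MB)
22 MB → memory block 4 (remaining 5 MB)
53 MB → memory block 5 (remaining 11 MB)
53 MB → memory block 6 (remaining 11 MB)
39 MB → memory block 7 (remaining 25 MB)
35 MB → memory block 8 (remaining 29 MB)
Final memory blocks: [22] [46] [44] [37,22] [53] [53] [39] [35].

8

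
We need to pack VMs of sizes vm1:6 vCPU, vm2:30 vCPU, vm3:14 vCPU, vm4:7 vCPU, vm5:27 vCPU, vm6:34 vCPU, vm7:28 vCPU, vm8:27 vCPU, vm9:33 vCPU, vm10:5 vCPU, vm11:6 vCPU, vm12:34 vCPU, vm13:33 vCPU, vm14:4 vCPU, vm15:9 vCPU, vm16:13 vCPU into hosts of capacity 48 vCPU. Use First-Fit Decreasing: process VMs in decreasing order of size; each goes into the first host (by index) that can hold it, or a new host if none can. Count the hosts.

8

Sorted descending: 34, 34, 33, 33, 30, 28, 27, 27, 14, 13, 9, 7, 6, 6, 5, 4.
34 vCPU → host 1 (remaining 14 vCPU)
34 vCPU → host 2 (remaining 14 vCPU)
33 vCPU → host 3 (remaining 15 vCPU)
33 vCPU → host 4 (remaining 15 vCPU)
30 vCPU → host 5 (remaining 18 vCPU)
28 vCPU → host 6 (remaining 20 vCPU)
27 vCPU → host 7 (remaining 21 vCPU)
27 vCPU → host 8 (remaining 21 vCPU)
14 vCPU → host 1 (remaining 0 vCPU)
13 vCPU → host 2 (remaining 1 vCPU)
9 vCPU → host 3 (remaining 6 vCPU)
7 vCPU → host 4 (remaining 8 vCPU)
6 vCPU → host 3 (remaining 0 vCPU)
6 vCPU → host 4 (remaining 2 vCPU)
5 vCPU → host 5 (remaining 13 vCPU)
4 vCPU → host 5 (remaining 9 vCPU)
Final hosts: [34,14] [34,13] [33,9,6] [33,7,6] [30,5,4] [28] [27] [27].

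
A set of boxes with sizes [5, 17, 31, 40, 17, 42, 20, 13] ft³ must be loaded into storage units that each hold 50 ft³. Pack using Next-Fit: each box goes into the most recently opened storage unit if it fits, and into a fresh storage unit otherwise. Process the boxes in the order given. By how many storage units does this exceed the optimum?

2

Next-Fit: [5,17] [31] [40] [17] [42] [20,13] → 6 storage units.
Total size 185 ft³; any packing needs at least ⌈185/50⌉ = 4 storage units.
An optimal packing achieves that bound: [42,5] [40] [31,17] [20,17,13] → 4 storage units.
Excess: 6 − 4 = 2.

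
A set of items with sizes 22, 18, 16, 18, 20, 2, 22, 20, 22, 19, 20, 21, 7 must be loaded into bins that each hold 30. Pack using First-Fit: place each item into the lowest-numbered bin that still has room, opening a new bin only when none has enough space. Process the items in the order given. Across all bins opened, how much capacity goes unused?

22 → bin 1 (remaining 8)
18 → bin 2 (remaining 12)
16 → bin 3 (remaining 14)
18 → bin 4 (remaining 12)
20 → bin 5 (remaining 10)
2 → bin 1 (remaining 6)
22 → bin 6 (remaining 8)
20 → bin 7 (remaining 10)
22 → bin 8 (remaining 8)
19 → bin 9 (remaining 11)
20 → bin 10 (remaining 10)
21 → bin 11 (remaining 9)
7 → bin 2 (remaining 5)
11 bins × 30 = 330; used 227; unused 103.

103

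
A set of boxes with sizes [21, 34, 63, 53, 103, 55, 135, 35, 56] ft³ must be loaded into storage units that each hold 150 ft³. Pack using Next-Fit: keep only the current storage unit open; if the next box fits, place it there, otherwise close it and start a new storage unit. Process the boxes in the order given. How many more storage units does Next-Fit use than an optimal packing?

Next-Fit: [21,34,63] [53] [103] [55] [135] [35,56] → 6 storage units.
Total size 555 ft³; any packing needs at least ⌈555/150⌉ = 4 storage units.
An optimal packing achieves that bound: [135] [103,35] [63,56,21] [55,53,34] → 4 storage units.
Excess: 6 − 4 = 2.

2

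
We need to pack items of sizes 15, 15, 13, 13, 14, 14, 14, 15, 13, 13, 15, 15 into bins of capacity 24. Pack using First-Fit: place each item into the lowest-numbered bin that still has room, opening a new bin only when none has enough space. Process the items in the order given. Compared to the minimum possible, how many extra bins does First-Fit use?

First-Fit: [15] [15] [13] [13] [14] [14] [14] [15] [13] [13] [15] [15] → 12 bins.
12 items exceed 12 (half the capacity), and no two of those can share a bin, so at least 12 bins are needed.
So 12 is already optimal.

0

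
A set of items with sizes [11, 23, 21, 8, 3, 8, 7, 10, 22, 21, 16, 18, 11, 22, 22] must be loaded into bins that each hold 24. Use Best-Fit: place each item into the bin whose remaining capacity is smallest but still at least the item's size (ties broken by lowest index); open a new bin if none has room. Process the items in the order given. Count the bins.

Put 11 in bin 1; 13 remain.
Put 23 in bin 2; 1 remain.
Put 21 in bin 3; 3 remain.
Put 8 in bin 1; 5 remain.
Put 3 in bin 3; 0 remain.
Put 8 in bin 4; 16 remain.
Put 7 in bin 4; 9 remain.
Put 10 in bin 5; 14 remain.
Put 22 in bin 6; 2 remain.
Put 21 in bin 7; 3 remain.
Put 16 in bin 8; 8 remain.
Put 18 in bin 9; 6 remain.
Put 11 in bin 5; 3 remain.
Put 22 in bin 10; 2 remain.
Put 22 in bin 11; 2 remain.

11 bins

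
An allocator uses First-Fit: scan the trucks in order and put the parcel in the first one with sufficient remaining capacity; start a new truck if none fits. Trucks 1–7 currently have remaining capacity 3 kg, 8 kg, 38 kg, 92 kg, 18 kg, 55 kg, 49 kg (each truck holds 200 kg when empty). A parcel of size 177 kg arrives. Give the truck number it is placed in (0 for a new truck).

No truck has ≥ 177 kg free, so a new truck is opened.

0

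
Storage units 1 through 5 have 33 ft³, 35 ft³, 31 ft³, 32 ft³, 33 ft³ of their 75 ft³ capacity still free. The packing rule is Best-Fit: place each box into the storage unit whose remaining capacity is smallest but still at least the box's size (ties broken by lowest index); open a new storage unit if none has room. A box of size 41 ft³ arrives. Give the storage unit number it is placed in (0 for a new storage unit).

No storage unit has ≥ 41 ft³ free, so a new storage unit is opened.

0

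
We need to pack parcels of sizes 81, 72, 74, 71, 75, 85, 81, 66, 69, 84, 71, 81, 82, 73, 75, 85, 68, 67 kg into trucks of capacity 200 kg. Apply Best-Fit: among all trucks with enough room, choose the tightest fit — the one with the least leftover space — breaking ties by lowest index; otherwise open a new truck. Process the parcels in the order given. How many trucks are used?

Put 81 kg in truck 1; 119 kg remain.
Put 72 kg in truck 1; 47 kg remain.
Put 74 kg in truck 2; 126 kg remain.
Put 71 kg in truck 2; 55 kg remain.
Put 75 kg in truck 3; 125 kg remain.
Put 85 kg in truck 3; 40 kg remain.
Put 81 kg in truck 4; 119 kg remain.
Put 66 kg in truck 4; 53 kg remain.
Put 69 kg in truck 5; 131 kg remain.
Put 84 kg in truck 5; 47 kg remain.
Put 71 kg in truck 6; 129 kg remain.
Put 81 kg in truck 6; 48 kg remain.
Put 82 kg in truck 7; 118 kg remain.
Put 73 kg in truck 7; 45 kg remain.
Put 75 kg in truck 8; 125 kg remain.
Put 85 kg in truck 8; 40 kg remain.
Put 68 kg in truck 9; 132 kg remain.
Put 67 kg in truck 9; 65 kg remain.
Final trucks: [81,72] [74,71] [75,85] [81,66] [69,84] [71,81] [82,73] [75,85] [68,67].

9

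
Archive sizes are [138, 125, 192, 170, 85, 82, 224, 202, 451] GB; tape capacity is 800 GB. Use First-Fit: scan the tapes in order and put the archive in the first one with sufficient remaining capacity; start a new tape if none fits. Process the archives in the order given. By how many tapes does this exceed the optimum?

0

First-Fit: [138,125,192,170,85,82] [224,202] [451] → 3 tapes.
Total size 1669 GB; any packing needs at least ⌈1669/800⌉ = 3 tapes.
So 3 is already optimal.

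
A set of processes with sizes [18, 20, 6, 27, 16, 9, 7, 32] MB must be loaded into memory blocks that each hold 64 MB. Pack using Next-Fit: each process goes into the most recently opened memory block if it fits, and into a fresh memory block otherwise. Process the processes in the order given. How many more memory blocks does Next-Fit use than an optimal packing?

0

Next-Fit: [18,20,6] [27,16,9,7] [32] → 3 memory blocks.
Total size 135 MB; any packing needs at least ⌈135/64⌉ = 3 memory blocks.
So 3 is already optimal.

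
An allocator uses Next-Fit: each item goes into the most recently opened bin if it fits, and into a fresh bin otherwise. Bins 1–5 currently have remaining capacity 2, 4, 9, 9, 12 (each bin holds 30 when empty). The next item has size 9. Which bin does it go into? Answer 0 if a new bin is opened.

5

Next-Fit only looks at bin 5, which has 12 free.
9 fits there.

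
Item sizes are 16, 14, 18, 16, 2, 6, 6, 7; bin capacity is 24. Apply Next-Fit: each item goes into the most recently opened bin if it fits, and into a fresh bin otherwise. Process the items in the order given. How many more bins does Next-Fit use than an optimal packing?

1

Next-Fit: [16] [14] [18] [16,2,6] [6,7] → 5 bins.
Total size 85; any packing needs at least ⌈85/24⌉ = 4 bins.
An optimal packing achieves that bound: [18,6] [16,7] [16,6,2] [14] → 4 bins.
Excess: 5 − 4 = 1.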